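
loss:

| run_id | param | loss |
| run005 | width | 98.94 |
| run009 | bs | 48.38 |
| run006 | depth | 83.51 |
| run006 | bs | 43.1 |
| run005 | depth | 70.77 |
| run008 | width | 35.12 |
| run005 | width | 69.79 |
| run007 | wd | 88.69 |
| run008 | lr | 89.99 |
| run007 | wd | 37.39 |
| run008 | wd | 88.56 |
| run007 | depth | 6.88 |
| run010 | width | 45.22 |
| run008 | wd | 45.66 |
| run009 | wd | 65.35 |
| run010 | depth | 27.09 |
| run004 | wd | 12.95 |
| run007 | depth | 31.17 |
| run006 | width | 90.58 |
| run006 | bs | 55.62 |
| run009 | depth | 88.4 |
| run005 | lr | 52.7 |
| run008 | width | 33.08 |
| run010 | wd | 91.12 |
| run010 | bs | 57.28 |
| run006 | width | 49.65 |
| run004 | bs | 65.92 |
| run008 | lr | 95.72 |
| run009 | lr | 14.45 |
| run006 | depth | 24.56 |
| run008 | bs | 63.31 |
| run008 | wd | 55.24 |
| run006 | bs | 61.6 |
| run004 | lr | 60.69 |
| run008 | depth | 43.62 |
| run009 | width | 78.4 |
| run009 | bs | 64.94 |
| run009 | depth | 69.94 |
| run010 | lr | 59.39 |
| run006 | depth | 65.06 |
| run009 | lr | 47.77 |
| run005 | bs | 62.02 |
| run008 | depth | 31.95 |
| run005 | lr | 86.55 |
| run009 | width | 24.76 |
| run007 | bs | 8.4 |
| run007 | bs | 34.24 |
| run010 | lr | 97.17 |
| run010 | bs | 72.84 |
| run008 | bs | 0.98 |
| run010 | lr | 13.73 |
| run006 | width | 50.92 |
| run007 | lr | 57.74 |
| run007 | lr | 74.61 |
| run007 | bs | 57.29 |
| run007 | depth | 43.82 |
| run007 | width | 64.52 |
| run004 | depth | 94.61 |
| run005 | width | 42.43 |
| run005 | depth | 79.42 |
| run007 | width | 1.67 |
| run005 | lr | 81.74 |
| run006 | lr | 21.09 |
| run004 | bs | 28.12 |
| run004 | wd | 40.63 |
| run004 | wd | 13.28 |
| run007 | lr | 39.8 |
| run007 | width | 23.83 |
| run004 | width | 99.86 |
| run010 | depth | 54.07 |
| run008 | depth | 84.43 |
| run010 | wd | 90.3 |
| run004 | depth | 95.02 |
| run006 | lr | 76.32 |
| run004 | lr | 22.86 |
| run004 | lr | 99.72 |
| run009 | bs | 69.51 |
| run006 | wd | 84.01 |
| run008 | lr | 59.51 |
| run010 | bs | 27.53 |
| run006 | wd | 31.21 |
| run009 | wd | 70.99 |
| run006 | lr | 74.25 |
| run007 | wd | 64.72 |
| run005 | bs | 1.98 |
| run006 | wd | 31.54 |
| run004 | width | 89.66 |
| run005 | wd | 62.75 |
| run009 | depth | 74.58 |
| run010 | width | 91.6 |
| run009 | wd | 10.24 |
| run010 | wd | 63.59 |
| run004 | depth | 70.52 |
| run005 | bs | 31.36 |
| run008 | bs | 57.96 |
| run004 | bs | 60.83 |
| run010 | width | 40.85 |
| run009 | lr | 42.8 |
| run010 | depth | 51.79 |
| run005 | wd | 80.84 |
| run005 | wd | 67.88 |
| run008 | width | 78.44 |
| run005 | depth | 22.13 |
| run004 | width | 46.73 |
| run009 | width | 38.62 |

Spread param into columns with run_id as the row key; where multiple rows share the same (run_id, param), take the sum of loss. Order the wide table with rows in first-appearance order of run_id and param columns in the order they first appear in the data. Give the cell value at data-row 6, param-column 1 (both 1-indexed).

177.67

With rows in first-appearance order of run_id, row 6 is run_id=run010. param columns in first-appearance order: width, bs, depth, wd, lr; column 1 is width.
Long rows with run_id=run010, param=width: 45.22 + 91.6 + 40.85 = 177.67.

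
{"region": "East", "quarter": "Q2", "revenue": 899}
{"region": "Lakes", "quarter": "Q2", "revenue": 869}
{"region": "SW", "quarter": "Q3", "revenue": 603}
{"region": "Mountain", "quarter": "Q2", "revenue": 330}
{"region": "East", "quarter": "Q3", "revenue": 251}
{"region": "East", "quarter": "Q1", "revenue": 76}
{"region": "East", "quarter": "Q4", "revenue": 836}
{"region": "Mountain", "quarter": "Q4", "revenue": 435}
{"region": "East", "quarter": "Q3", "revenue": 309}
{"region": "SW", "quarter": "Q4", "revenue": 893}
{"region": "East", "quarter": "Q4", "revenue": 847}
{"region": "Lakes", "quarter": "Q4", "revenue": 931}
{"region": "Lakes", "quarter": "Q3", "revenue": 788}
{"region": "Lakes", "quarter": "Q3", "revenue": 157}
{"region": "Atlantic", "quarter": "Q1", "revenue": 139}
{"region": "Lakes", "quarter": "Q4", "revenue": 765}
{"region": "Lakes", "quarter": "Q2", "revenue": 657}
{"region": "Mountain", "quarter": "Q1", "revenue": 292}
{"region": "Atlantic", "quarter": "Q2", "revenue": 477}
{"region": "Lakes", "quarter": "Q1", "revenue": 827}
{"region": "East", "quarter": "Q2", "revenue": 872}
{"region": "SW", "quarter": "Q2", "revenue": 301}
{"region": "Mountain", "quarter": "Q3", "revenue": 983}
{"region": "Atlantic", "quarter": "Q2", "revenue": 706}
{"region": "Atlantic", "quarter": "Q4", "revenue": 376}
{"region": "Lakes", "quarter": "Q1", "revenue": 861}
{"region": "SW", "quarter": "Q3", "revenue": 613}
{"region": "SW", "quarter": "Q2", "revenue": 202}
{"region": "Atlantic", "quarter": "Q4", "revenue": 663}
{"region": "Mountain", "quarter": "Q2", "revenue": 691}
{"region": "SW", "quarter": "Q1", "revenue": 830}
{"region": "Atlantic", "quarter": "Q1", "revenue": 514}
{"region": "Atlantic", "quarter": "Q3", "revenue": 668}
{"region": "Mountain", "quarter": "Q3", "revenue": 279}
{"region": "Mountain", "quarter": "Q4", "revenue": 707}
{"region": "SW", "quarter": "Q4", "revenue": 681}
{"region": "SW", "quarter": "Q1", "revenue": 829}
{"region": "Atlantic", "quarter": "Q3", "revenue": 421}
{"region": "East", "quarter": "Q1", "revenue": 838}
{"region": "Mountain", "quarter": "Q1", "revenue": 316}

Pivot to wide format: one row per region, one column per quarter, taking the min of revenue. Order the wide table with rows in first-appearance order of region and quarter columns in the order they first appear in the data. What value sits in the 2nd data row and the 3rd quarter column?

827

With rows in first-appearance order of region, row 2 is region=Lakes. quarter columns in first-appearance order: Q2, Q3, Q1, Q4; column 3 is Q1.
Long rows with region=Lakes, quarter=Q1: min(827, 861) = 827.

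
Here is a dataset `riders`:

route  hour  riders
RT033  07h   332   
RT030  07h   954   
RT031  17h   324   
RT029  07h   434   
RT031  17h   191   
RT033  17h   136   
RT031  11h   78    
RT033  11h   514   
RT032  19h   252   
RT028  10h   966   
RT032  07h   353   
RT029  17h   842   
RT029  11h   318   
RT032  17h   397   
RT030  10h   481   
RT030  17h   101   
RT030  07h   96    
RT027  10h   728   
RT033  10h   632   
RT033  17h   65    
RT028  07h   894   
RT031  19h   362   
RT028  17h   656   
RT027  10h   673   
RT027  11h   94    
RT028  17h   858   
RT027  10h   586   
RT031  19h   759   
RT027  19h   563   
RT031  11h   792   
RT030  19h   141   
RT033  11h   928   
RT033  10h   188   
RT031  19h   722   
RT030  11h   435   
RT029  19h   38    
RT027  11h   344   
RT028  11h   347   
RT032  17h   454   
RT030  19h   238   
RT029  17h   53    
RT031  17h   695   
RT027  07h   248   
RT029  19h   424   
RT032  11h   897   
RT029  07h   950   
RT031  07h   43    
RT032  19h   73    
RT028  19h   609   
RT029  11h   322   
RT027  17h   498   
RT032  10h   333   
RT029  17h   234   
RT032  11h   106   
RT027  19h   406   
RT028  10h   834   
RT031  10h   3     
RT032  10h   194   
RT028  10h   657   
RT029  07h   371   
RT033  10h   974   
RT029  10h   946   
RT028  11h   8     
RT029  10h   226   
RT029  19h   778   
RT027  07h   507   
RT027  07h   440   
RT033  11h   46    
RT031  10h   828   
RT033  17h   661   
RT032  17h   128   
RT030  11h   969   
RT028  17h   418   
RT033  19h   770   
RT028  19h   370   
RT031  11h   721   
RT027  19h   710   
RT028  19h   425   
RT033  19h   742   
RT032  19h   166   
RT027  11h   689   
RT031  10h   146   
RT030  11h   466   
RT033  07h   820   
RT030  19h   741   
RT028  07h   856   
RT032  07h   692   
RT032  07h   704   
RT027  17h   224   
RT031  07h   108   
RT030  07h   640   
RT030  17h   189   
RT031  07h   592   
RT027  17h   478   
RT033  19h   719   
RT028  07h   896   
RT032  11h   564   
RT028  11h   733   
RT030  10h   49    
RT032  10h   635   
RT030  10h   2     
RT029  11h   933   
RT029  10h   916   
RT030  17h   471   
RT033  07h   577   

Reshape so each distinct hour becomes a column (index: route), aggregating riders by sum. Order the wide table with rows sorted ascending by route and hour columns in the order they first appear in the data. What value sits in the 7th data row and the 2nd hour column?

862

With rows sorted ascending by route, row 7 is route=RT033. hour columns in first-appearance order: 07h, 17h, 11h, 19h, 10h; column 2 is 17h.
Long rows with route=RT033, hour=17h: 136 + 65 + 661 = 862.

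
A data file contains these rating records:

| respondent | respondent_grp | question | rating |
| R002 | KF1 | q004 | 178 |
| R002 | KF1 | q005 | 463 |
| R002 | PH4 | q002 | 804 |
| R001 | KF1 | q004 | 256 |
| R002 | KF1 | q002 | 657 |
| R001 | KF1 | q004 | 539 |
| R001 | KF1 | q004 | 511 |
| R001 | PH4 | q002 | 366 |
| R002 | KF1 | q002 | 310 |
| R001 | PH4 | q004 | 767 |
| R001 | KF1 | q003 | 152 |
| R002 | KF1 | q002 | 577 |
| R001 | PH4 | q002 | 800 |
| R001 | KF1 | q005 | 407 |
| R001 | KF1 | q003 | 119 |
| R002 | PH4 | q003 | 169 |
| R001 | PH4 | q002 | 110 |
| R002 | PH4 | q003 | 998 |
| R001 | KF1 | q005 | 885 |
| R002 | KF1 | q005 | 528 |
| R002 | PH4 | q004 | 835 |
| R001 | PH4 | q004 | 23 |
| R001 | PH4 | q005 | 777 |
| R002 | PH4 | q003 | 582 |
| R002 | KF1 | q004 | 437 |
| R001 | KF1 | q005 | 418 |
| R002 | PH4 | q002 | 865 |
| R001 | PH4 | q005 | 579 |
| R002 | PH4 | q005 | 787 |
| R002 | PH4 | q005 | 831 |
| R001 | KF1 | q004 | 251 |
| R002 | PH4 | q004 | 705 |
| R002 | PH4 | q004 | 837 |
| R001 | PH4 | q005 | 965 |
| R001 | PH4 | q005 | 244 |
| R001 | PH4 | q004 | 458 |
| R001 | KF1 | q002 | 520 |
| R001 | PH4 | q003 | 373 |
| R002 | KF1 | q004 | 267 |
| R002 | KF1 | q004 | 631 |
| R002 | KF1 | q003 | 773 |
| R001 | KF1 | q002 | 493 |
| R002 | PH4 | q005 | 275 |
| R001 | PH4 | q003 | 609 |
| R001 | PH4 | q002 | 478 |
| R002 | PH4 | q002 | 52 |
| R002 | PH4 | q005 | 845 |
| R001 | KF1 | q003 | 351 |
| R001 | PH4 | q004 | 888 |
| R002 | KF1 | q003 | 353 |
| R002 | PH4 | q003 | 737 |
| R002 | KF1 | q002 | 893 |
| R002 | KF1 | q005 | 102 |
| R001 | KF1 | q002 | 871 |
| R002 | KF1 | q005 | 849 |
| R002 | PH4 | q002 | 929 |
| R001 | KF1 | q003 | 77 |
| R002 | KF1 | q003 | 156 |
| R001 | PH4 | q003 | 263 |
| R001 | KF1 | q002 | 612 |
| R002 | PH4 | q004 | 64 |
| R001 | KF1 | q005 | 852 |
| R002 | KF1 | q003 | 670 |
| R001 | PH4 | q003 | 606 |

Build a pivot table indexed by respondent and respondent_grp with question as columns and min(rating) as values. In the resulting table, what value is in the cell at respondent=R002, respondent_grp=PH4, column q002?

Rows with respondent=R002, respondent_grp=PH4 and question=q002: rating values are 804, 865, 52, 929.
min(804, 865, 52, 929) = 52.

52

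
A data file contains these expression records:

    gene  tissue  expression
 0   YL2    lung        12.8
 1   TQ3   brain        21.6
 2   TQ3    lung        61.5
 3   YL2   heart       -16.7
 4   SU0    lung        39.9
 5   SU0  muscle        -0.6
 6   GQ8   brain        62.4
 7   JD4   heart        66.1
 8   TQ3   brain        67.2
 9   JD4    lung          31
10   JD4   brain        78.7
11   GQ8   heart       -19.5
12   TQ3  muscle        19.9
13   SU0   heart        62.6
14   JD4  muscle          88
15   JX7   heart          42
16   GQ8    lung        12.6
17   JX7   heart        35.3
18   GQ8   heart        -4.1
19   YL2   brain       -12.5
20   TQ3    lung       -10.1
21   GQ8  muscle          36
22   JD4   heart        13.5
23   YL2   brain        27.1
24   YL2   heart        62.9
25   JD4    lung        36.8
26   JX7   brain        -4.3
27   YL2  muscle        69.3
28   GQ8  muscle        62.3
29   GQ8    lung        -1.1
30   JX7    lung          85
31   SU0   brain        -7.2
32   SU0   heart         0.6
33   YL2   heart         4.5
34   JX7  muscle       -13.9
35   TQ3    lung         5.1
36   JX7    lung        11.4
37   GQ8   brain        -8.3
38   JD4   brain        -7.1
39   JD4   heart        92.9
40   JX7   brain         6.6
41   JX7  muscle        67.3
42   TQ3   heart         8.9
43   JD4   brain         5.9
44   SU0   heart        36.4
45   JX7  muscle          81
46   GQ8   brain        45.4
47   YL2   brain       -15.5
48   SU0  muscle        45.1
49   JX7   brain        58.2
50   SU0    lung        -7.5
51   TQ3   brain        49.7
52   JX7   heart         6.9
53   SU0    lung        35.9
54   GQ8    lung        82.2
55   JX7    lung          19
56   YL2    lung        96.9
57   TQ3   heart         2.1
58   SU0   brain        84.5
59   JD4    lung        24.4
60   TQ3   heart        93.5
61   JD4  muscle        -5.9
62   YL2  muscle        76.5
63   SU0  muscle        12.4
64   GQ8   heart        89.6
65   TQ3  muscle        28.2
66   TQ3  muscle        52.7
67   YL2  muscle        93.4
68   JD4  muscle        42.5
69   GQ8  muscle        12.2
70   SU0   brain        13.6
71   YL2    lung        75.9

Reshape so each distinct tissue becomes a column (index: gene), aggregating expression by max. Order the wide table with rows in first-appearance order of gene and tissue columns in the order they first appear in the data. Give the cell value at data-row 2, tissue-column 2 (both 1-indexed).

67.2

With rows in first-appearance order of gene, row 2 is gene=TQ3. tissue columns in first-appearance order: lung, brain, heart, muscle; column 2 is brain.
Long rows with gene=TQ3, tissue=brain: max(21.6, 67.2, 49.7) = 67.2.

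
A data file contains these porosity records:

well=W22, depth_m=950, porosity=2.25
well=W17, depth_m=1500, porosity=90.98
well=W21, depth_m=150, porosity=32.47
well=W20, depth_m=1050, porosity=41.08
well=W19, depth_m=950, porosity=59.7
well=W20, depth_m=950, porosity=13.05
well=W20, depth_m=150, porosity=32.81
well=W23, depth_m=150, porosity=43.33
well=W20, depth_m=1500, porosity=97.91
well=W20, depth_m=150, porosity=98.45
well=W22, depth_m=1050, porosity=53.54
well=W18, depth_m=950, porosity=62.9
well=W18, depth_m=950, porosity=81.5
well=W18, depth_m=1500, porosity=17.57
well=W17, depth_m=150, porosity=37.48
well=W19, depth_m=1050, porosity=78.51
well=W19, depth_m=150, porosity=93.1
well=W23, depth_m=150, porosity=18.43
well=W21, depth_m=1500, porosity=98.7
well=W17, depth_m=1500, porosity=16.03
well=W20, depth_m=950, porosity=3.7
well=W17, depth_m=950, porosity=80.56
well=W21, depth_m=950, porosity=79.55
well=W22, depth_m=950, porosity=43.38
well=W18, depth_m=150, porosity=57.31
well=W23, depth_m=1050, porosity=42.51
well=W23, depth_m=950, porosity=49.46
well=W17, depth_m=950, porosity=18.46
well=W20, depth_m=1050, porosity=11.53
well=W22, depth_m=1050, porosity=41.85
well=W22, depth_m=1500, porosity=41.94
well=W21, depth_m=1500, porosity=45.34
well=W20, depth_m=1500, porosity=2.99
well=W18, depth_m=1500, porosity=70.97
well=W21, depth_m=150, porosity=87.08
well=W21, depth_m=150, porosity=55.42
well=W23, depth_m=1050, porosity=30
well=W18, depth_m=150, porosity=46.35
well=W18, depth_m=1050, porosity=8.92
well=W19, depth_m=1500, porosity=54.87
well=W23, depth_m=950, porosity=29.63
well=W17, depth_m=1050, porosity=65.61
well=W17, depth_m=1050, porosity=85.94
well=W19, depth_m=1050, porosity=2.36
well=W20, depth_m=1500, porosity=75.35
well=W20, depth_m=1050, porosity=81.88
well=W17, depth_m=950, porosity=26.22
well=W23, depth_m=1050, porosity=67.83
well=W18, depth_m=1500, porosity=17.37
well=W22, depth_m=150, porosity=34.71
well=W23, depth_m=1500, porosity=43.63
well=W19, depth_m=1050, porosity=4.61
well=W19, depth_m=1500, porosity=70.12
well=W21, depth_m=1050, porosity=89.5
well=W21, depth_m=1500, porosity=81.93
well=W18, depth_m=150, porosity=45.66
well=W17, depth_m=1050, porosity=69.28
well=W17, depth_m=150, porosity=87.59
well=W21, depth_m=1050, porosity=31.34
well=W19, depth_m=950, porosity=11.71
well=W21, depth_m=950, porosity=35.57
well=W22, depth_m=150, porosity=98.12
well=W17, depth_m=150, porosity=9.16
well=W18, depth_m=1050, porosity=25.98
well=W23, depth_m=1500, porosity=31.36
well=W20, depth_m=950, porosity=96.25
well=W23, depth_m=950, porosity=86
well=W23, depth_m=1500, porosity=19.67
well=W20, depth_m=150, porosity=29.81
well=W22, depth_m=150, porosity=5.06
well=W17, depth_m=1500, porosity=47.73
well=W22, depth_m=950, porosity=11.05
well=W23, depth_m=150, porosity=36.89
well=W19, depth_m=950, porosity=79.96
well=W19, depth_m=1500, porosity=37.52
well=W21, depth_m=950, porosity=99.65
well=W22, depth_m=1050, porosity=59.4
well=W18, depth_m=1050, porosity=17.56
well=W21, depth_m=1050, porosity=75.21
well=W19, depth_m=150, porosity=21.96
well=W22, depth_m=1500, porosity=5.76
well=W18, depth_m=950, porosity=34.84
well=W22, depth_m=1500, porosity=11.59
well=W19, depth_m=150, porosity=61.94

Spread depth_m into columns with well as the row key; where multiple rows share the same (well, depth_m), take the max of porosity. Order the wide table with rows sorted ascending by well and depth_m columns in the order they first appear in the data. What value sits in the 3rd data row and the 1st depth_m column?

With rows sorted ascending by well, row 3 is well=W19. depth_m columns in first-appearance order: 950, 1500, 150, 1050; column 1 is 950.
Long rows with well=W19, depth_m=950: max(59.7, 11.71, 79.96) = 79.96.

79.96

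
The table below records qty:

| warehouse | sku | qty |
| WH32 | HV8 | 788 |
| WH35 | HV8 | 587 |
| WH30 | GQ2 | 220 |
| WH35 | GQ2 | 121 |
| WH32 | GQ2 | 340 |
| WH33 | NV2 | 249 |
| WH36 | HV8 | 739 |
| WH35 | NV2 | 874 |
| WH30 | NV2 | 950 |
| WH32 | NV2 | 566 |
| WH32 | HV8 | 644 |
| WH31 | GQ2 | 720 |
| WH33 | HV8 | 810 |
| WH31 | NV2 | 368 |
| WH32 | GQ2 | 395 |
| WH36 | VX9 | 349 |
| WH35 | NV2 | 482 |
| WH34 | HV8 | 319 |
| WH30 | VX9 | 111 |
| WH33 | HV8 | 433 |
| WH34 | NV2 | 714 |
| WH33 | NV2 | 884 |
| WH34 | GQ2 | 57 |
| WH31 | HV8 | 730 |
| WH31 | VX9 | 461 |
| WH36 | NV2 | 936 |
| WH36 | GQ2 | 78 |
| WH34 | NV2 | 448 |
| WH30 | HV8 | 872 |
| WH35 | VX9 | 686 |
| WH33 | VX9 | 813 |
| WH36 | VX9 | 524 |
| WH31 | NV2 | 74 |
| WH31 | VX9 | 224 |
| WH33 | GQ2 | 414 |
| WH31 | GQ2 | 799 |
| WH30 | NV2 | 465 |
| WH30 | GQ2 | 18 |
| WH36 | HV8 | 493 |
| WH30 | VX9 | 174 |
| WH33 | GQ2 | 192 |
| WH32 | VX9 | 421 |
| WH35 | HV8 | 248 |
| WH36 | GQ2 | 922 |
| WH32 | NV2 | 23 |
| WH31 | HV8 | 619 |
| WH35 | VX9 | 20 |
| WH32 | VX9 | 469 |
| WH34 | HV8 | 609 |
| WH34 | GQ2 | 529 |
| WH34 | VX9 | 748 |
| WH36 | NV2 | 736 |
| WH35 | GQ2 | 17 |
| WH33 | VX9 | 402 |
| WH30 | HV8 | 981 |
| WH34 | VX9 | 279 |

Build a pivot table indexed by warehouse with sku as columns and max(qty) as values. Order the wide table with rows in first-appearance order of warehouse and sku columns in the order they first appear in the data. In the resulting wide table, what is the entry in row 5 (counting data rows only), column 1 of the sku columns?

739

With rows in first-appearance order of warehouse, row 5 is warehouse=WH36. sku columns in first-appearance order: HV8, GQ2, NV2, VX9; column 1 is HV8.
Long rows with warehouse=WH36, sku=HV8: max(739, 493) = 739.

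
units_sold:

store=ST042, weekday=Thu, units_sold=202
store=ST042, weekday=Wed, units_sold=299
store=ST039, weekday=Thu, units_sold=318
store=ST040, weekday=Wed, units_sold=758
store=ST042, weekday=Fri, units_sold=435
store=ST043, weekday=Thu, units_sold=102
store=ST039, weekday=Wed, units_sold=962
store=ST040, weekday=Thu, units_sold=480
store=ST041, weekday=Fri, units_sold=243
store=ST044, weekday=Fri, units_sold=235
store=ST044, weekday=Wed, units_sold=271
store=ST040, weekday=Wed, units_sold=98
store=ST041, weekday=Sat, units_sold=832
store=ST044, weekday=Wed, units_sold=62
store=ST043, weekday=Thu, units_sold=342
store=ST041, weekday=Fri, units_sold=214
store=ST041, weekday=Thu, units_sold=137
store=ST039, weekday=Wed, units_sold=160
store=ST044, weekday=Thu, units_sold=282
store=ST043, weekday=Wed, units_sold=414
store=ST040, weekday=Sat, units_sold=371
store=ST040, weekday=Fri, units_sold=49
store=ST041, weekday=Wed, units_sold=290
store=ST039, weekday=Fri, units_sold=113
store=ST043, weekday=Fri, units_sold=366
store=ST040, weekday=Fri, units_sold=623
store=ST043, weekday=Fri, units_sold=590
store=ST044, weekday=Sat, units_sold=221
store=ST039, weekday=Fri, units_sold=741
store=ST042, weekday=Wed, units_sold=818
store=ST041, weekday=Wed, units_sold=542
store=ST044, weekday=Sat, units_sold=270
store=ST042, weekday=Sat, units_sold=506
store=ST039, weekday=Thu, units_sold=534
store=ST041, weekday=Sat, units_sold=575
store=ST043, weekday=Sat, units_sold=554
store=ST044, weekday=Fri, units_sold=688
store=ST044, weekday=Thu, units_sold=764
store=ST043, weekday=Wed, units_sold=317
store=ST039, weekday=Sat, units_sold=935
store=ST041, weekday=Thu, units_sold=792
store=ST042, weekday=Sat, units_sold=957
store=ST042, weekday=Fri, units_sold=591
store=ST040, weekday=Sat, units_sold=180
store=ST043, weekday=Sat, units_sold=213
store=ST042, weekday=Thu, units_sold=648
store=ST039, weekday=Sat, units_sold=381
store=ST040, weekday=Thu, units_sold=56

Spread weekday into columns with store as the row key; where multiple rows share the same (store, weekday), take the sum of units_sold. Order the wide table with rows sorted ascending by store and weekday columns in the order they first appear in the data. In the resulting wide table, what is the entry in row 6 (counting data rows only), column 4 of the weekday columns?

491

With rows sorted ascending by store, row 6 is store=ST044. weekday columns in first-appearance order: Thu, Wed, Fri, Sat; column 4 is Sat.
Long rows with store=ST044, weekday=Sat: 221 + 270 = 491.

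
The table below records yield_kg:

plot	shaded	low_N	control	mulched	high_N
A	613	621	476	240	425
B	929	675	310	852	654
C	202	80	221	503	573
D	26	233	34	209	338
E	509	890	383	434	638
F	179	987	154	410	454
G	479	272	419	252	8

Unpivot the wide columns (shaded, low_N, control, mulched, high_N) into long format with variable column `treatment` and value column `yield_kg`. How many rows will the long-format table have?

35

7 plot values × 5 melted columns = 35 rows.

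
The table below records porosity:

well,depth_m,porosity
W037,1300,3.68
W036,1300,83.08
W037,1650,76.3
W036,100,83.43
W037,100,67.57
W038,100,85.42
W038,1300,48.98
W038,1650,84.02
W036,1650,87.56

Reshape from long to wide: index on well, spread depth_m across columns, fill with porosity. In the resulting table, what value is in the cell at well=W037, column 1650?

Wide layout: rows indexed by well, columns are the 3 distinct depth_m values (1300, 1650, 100).
Cell (well=W037, depth_m=1650) draws from the long row where well=W037 and depth_m=1650, which has porosity=76.3.

76.3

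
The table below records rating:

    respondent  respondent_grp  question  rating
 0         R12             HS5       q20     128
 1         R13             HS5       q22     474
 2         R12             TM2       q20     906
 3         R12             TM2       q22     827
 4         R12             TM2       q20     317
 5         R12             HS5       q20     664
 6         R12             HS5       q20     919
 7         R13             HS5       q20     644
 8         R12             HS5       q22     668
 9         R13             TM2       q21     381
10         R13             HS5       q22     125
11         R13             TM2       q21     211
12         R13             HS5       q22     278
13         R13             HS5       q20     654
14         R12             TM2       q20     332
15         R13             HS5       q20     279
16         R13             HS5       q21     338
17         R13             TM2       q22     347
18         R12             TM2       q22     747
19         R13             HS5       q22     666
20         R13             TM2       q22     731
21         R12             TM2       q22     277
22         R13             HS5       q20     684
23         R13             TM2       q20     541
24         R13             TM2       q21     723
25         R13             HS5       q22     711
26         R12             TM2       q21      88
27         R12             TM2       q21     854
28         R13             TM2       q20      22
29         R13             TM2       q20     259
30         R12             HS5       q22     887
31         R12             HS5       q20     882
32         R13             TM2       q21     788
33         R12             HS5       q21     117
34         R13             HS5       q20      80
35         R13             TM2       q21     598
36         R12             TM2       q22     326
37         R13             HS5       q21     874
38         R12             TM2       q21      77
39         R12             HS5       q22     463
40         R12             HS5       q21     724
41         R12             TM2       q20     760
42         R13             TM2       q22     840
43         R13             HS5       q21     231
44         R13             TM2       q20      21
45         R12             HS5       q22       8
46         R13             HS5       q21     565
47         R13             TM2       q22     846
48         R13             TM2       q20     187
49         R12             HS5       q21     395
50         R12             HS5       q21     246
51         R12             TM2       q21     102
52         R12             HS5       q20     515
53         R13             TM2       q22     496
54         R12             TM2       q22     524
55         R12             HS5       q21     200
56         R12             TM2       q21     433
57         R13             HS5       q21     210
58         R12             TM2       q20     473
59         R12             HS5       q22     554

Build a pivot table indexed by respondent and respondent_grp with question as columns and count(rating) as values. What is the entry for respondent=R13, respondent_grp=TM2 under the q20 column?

Rows with respondent=R13, respondent_grp=TM2 and question=q20: rating values are 541, 22, 259, 21, 187.
5 rows match — count = 5.

5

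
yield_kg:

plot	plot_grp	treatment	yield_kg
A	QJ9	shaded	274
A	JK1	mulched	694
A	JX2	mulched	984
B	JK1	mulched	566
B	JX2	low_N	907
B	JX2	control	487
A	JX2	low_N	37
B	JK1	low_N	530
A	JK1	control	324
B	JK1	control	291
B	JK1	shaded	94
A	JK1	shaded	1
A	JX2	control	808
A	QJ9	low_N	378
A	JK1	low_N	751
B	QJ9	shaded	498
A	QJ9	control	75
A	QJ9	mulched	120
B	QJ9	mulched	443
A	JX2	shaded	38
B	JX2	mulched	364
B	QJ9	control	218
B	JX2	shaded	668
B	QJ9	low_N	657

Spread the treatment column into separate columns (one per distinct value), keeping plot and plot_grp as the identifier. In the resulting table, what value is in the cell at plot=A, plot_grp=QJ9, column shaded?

Wide layout: rows indexed by plot and plot_grp, columns are the 4 distinct treatment values (shaded, mulched, low_N, control).
Cell (plot=A, plot_grp=QJ9, treatment=shaded) draws from the long row where plot=A, plot_grp=QJ9 and treatment=shaded, which has yield_kg=274.

274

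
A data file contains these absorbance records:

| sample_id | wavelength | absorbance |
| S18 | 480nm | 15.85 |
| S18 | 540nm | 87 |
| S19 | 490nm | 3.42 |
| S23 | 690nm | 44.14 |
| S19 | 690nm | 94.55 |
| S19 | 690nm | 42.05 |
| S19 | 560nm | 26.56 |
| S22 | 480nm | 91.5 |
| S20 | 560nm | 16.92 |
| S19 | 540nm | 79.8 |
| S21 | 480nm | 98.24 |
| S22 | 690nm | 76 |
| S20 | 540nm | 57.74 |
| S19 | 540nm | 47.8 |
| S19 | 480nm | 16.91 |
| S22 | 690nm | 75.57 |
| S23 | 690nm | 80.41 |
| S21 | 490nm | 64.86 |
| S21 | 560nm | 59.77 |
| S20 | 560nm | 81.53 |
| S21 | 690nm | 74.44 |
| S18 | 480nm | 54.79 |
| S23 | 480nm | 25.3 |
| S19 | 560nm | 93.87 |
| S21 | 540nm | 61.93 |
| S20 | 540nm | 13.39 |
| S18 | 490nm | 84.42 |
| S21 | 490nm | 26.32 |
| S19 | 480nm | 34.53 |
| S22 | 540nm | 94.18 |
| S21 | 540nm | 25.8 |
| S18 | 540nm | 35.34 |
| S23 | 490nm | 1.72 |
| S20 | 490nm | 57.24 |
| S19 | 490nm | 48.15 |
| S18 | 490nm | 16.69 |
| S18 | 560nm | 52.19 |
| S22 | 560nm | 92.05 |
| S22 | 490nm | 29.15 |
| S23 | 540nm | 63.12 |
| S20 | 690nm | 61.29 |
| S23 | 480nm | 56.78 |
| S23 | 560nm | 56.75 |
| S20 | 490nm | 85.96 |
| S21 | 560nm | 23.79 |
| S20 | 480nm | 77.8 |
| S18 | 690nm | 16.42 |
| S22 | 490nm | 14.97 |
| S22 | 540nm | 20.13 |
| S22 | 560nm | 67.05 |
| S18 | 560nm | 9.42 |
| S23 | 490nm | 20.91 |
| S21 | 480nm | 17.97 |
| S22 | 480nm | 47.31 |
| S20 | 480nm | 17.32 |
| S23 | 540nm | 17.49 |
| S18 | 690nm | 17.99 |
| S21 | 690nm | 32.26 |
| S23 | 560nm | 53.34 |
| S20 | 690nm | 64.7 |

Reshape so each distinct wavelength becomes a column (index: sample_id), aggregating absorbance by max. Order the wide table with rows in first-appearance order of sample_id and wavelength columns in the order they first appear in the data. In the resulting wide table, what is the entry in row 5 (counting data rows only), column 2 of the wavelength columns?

With rows in first-appearance order of sample_id, row 5 is sample_id=S20. wavelength columns in first-appearance order: 480nm, 540nm, 490nm, 690nm, 560nm; column 2 is 540nm.
Long rows with sample_id=S20, wavelength=540nm: max(57.74, 13.39) = 57.74.

57.74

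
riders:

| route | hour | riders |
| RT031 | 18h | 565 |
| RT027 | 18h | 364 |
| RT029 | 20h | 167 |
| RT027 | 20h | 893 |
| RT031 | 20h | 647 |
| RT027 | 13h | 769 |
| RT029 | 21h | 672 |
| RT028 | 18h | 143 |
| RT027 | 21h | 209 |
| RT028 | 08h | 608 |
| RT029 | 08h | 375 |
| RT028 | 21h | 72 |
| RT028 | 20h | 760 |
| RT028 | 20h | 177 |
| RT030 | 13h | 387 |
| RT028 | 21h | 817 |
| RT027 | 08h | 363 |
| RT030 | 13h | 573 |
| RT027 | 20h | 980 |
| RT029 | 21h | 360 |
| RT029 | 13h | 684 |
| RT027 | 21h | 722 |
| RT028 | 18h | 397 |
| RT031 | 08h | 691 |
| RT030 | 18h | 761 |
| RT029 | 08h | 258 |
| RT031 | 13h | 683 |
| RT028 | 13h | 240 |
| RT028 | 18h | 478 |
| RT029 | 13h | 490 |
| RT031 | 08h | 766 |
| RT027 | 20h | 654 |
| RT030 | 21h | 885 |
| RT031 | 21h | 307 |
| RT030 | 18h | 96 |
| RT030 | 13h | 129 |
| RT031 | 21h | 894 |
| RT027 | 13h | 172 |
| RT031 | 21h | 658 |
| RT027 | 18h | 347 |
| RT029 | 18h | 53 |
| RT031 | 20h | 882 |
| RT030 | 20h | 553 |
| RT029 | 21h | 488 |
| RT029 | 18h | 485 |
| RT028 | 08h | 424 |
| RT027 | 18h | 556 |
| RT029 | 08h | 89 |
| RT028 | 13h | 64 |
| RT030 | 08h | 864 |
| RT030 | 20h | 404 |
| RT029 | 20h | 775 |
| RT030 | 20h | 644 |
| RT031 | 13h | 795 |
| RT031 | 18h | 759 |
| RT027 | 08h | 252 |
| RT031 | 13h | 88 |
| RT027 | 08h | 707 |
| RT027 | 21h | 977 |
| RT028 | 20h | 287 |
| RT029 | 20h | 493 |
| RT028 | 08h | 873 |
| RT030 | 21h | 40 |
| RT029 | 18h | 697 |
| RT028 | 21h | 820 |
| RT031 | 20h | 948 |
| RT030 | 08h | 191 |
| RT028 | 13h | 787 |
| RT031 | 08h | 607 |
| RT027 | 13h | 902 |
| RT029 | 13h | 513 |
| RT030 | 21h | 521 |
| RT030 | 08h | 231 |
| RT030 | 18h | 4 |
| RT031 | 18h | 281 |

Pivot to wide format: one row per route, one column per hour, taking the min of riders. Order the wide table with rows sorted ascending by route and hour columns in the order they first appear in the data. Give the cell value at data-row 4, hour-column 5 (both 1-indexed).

191

With rows sorted ascending by route, row 4 is route=RT030. hour columns in first-appearance order: 18h, 20h, 13h, 21h, 08h; column 5 is 08h.
Long rows with route=RT030, hour=08h: min(864, 191, 231) = 191.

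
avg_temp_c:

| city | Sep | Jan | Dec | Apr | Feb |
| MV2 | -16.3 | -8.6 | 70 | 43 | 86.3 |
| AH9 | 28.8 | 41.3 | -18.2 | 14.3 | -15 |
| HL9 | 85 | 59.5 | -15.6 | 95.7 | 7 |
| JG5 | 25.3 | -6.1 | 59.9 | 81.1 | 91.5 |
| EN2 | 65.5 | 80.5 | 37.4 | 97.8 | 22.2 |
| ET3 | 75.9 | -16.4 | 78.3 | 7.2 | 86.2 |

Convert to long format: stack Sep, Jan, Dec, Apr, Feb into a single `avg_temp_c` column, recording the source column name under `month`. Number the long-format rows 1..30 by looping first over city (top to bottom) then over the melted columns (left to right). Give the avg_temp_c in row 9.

14.3

30 rows total (6 × 5). Row 9: index ⌊(9-1)/5⌋ = 1 into city → AH9; (9-1) mod 5 = 3 into the melted columns → Apr.
So row 9 is (AH9, Apr, 14.3); avg_temp_c = 14.3.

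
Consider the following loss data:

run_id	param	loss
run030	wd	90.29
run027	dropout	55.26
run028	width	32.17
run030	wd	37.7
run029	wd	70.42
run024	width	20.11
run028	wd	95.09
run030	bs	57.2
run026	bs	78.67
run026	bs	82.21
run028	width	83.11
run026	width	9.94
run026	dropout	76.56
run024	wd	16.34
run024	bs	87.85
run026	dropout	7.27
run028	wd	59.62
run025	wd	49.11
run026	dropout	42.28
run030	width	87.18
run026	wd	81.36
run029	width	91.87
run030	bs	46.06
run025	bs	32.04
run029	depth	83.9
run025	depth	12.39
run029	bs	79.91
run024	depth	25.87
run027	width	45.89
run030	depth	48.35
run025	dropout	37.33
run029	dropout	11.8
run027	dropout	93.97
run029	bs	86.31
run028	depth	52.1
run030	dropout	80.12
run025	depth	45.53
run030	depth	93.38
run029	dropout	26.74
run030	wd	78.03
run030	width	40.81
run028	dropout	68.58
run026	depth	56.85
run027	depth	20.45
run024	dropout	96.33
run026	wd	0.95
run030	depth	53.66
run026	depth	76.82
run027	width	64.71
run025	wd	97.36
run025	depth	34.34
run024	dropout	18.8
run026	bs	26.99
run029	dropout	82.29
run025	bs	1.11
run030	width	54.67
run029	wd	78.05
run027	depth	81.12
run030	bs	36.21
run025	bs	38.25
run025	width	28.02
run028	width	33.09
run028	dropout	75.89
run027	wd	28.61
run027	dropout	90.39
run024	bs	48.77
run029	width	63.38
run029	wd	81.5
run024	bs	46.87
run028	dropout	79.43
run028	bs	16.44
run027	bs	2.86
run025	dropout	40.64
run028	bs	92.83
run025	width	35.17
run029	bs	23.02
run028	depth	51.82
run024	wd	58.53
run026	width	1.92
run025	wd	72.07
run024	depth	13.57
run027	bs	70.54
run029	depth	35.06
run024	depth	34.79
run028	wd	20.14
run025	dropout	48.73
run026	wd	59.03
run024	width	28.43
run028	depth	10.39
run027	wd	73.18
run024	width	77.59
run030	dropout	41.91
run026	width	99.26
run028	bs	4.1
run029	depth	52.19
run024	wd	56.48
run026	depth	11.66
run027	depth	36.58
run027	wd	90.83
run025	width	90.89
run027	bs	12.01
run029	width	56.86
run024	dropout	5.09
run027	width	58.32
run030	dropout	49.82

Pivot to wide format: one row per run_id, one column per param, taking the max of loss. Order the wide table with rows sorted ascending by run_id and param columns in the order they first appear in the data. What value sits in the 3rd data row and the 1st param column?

81.36

With rows sorted ascending by run_id, row 3 is run_id=run026. param columns in first-appearance order: wd, dropout, width, bs, depth; column 1 is wd.
Long rows with run_id=run026, param=wd: max(81.36, 0.95, 59.03) = 81.36.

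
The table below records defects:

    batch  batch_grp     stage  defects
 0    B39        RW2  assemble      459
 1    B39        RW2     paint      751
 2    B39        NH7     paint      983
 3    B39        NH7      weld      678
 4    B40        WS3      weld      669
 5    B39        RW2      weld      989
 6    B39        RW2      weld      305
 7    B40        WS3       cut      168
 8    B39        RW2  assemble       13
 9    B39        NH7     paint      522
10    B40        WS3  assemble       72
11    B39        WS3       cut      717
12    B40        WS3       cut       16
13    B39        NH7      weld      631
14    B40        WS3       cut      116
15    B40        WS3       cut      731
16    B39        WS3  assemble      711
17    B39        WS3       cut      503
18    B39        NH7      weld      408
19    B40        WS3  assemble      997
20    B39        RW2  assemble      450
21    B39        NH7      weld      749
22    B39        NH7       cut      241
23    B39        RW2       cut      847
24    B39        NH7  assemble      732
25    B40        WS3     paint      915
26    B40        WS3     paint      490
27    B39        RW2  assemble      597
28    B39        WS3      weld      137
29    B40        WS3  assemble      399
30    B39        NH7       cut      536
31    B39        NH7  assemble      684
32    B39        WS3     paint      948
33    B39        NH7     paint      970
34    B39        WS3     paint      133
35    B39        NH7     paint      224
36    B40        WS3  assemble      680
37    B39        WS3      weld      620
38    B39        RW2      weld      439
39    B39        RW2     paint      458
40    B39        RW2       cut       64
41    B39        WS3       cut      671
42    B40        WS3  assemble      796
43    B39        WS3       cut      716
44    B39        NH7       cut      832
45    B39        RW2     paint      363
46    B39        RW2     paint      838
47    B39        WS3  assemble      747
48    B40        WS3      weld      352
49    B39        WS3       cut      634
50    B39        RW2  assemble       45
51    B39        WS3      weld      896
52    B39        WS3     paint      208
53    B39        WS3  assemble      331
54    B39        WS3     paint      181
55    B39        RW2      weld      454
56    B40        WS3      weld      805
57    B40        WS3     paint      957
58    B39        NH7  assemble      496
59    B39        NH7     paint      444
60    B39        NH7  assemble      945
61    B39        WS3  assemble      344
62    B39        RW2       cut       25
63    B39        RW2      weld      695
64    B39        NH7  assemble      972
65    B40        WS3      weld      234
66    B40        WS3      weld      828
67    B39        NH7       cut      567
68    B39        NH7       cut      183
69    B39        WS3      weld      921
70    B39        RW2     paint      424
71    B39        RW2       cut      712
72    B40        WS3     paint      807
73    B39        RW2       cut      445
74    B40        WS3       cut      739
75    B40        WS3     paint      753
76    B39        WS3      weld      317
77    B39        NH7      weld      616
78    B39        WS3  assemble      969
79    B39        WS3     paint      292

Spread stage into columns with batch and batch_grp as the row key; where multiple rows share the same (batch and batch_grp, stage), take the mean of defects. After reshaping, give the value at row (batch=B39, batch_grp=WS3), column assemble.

Rows with batch=B39, batch_grp=WS3 and stage=assemble: defects values are 711, 747, 331, 344, 969.
(711 + 747 + 331 + 344 + 969) / 5 = 620.40.

620.40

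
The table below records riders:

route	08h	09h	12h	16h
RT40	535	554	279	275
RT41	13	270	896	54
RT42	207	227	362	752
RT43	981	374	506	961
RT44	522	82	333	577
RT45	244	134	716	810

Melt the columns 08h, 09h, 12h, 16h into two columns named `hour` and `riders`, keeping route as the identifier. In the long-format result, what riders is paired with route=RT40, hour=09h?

554

Unpivoting turns each (route, wide-column) pair into one long row.
The wide cell at row RT40, column 09h holds 554, so the long row (RT40, 09h) has riders=554.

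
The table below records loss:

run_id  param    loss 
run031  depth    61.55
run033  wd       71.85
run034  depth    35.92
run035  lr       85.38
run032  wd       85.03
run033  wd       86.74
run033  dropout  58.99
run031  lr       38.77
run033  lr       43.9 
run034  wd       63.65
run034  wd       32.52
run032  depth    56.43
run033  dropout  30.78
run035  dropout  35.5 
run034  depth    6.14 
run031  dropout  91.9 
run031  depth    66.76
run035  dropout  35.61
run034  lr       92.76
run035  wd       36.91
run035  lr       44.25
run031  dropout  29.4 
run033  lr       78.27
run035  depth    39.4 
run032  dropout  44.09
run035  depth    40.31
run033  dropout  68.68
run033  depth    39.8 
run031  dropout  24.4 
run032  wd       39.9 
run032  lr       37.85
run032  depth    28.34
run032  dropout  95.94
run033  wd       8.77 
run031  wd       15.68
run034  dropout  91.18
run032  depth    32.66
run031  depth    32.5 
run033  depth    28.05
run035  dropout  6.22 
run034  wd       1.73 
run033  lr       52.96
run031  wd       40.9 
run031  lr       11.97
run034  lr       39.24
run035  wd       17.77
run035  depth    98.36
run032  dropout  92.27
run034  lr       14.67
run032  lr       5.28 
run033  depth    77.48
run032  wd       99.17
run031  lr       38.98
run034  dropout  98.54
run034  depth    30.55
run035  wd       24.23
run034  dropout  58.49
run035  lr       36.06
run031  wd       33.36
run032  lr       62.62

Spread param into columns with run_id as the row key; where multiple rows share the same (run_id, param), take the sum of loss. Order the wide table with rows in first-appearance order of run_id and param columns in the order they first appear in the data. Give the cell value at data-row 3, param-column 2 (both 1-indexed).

With rows in first-appearance order of run_id, row 3 is run_id=run034. param columns in first-appearance order: depth, wd, lr, dropout; column 2 is wd.
Long rows with run_id=run034, param=wd: 63.65 + 32.52 + 1.73 = 97.90.

97.90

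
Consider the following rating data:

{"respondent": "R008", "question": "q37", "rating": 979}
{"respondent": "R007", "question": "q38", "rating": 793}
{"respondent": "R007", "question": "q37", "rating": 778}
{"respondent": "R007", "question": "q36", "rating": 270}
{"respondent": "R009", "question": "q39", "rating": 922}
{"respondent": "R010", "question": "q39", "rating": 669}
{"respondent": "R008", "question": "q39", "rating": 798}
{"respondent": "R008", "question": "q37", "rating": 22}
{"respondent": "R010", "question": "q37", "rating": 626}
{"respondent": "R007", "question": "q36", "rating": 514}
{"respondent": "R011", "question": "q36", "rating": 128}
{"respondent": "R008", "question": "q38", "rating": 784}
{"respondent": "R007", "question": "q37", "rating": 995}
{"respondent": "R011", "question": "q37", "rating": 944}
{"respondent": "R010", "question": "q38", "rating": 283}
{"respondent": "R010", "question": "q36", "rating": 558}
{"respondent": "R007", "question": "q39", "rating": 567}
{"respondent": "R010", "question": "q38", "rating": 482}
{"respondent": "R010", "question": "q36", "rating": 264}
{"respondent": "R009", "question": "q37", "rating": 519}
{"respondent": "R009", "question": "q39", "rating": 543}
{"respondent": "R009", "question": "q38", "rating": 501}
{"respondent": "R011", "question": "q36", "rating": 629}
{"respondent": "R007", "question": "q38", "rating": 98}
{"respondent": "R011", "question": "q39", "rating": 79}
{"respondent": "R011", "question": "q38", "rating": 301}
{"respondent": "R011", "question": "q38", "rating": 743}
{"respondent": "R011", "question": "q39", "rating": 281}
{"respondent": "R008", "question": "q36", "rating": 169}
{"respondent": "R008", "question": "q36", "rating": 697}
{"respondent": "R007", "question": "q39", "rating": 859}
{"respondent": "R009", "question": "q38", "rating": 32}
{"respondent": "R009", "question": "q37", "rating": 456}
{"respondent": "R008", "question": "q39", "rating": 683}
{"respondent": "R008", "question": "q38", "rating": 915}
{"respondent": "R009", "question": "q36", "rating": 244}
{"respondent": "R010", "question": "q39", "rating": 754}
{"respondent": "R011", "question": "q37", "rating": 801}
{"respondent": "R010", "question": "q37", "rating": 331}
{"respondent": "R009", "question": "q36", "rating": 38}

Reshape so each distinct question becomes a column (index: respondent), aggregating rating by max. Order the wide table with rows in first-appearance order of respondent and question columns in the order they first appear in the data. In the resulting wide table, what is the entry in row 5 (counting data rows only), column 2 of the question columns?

743

With rows in first-appearance order of respondent, row 5 is respondent=R011. question columns in first-appearance order: q37, q38, q36, q39; column 2 is q38.
Long rows with respondent=R011, question=q38: max(301, 743) = 743.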